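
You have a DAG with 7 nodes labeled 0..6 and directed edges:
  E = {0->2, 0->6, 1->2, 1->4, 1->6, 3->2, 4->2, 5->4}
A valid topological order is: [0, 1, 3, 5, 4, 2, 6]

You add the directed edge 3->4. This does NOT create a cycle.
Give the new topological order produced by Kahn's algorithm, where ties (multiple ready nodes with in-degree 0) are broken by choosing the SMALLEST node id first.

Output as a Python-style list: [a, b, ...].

Answer: [0, 1, 3, 5, 4, 2, 6]

Derivation:
Old toposort: [0, 1, 3, 5, 4, 2, 6]
Added edge: 3->4
Position of 3 (2) < position of 4 (4). Old order still valid.
Run Kahn's algorithm (break ties by smallest node id):
  initial in-degrees: [0, 0, 4, 0, 3, 0, 2]
  ready (indeg=0): [0, 1, 3, 5]
  pop 0: indeg[2]->3; indeg[6]->1 | ready=[1, 3, 5] | order so far=[0]
  pop 1: indeg[2]->2; indeg[4]->2; indeg[6]->0 | ready=[3, 5, 6] | order so far=[0, 1]
  pop 3: indeg[2]->1; indeg[4]->1 | ready=[5, 6] | order so far=[0, 1, 3]
  pop 5: indeg[4]->0 | ready=[4, 6] | order so far=[0, 1, 3, 5]
  pop 4: indeg[2]->0 | ready=[2, 6] | order so far=[0, 1, 3, 5, 4]
  pop 2: no out-edges | ready=[6] | order so far=[0, 1, 3, 5, 4, 2]
  pop 6: no out-edges | ready=[] | order so far=[0, 1, 3, 5, 4, 2, 6]
  Result: [0, 1, 3, 5, 4, 2, 6]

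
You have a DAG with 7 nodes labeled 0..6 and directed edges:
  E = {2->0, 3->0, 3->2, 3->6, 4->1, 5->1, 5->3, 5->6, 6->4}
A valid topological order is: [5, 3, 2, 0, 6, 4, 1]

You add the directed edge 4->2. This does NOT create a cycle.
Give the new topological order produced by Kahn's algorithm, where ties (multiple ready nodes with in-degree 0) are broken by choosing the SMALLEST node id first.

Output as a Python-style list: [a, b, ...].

Old toposort: [5, 3, 2, 0, 6, 4, 1]
Added edge: 4->2
Position of 4 (5) > position of 2 (2). Must reorder: 4 must now come before 2.
Run Kahn's algorithm (break ties by smallest node id):
  initial in-degrees: [2, 2, 2, 1, 1, 0, 2]
  ready (indeg=0): [5]
  pop 5: indeg[1]->1; indeg[3]->0; indeg[6]->1 | ready=[3] | order so far=[5]
  pop 3: indeg[0]->1; indeg[2]->1; indeg[6]->0 | ready=[6] | order so far=[5, 3]
  pop 6: indeg[4]->0 | ready=[4] | order so far=[5, 3, 6]
  pop 4: indeg[1]->0; indeg[2]->0 | ready=[1, 2] | order so far=[5, 3, 6, 4]
  pop 1: no out-edges | ready=[2] | order so far=[5, 3, 6, 4, 1]
  pop 2: indeg[0]->0 | ready=[0] | order so far=[5, 3, 6, 4, 1, 2]
  pop 0: no out-edges | ready=[] | order so far=[5, 3, 6, 4, 1, 2, 0]
  Result: [5, 3, 6, 4, 1, 2, 0]

Answer: [5, 3, 6, 4, 1, 2, 0]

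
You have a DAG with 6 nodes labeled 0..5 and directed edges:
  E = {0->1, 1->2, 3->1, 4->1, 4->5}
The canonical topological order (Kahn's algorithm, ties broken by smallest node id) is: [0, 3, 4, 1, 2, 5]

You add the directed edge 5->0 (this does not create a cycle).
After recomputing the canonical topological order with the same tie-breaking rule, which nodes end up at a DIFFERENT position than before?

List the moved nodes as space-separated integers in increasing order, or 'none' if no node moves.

Old toposort: [0, 3, 4, 1, 2, 5]
Added edge 5->0
Recompute Kahn (smallest-id tiebreak):
  initial in-degrees: [1, 3, 1, 0, 0, 1]
  ready (indeg=0): [3, 4]
  pop 3: indeg[1]->2 | ready=[4] | order so far=[3]
  pop 4: indeg[1]->1; indeg[5]->0 | ready=[5] | order so far=[3, 4]
  pop 5: indeg[0]->0 | ready=[0] | order so far=[3, 4, 5]
  pop 0: indeg[1]->0 | ready=[1] | order so far=[3, 4, 5, 0]
  pop 1: indeg[2]->0 | ready=[2] | order so far=[3, 4, 5, 0, 1]
  pop 2: no out-edges | ready=[] | order so far=[3, 4, 5, 0, 1, 2]
New canonical toposort: [3, 4, 5, 0, 1, 2]
Compare positions:
  Node 0: index 0 -> 3 (moved)
  Node 1: index 3 -> 4 (moved)
  Node 2: index 4 -> 5 (moved)
  Node 3: index 1 -> 0 (moved)
  Node 4: index 2 -> 1 (moved)
  Node 5: index 5 -> 2 (moved)
Nodes that changed position: 0 1 2 3 4 5

Answer: 0 1 2 3 4 5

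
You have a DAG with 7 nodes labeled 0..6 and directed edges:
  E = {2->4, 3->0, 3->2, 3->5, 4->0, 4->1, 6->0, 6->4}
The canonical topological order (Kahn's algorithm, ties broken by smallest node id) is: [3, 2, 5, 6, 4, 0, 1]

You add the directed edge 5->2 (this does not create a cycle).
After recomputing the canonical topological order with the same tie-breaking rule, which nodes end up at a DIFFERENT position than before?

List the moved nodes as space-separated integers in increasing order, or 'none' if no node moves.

Answer: 2 5

Derivation:
Old toposort: [3, 2, 5, 6, 4, 0, 1]
Added edge 5->2
Recompute Kahn (smallest-id tiebreak):
  initial in-degrees: [3, 1, 2, 0, 2, 1, 0]
  ready (indeg=0): [3, 6]
  pop 3: indeg[0]->2; indeg[2]->1; indeg[5]->0 | ready=[5, 6] | order so far=[3]
  pop 5: indeg[2]->0 | ready=[2, 6] | order so far=[3, 5]
  pop 2: indeg[4]->1 | ready=[6] | order so far=[3, 5, 2]
  pop 6: indeg[0]->1; indeg[4]->0 | ready=[4] | order so far=[3, 5, 2, 6]
  pop 4: indeg[0]->0; indeg[1]->0 | ready=[0, 1] | order so far=[3, 5, 2, 6, 4]
  pop 0: no out-edges | ready=[1] | order so far=[3, 5, 2, 6, 4, 0]
  pop 1: no out-edges | ready=[] | order so far=[3, 5, 2, 6, 4, 0, 1]
New canonical toposort: [3, 5, 2, 6, 4, 0, 1]
Compare positions:
  Node 0: index 5 -> 5 (same)
  Node 1: index 6 -> 6 (same)
  Node 2: index 1 -> 2 (moved)
  Node 3: index 0 -> 0 (same)
  Node 4: index 4 -> 4 (same)
  Node 5: index 2 -> 1 (moved)
  Node 6: index 3 -> 3 (same)
Nodes that changed position: 2 5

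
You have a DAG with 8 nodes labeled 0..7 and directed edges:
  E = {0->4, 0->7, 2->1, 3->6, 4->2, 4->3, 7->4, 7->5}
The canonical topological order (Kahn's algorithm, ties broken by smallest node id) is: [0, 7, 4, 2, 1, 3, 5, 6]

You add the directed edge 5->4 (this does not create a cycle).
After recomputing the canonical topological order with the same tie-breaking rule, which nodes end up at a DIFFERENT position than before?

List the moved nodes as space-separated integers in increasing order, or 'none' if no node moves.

Old toposort: [0, 7, 4, 2, 1, 3, 5, 6]
Added edge 5->4
Recompute Kahn (smallest-id tiebreak):
  initial in-degrees: [0, 1, 1, 1, 3, 1, 1, 1]
  ready (indeg=0): [0]
  pop 0: indeg[4]->2; indeg[7]->0 | ready=[7] | order so far=[0]
  pop 7: indeg[4]->1; indeg[5]->0 | ready=[5] | order so far=[0, 7]
  pop 5: indeg[4]->0 | ready=[4] | order so far=[0, 7, 5]
  pop 4: indeg[2]->0; indeg[3]->0 | ready=[2, 3] | order so far=[0, 7, 5, 4]
  pop 2: indeg[1]->0 | ready=[1, 3] | order so far=[0, 7, 5, 4, 2]
  pop 1: no out-edges | ready=[3] | order so far=[0, 7, 5, 4, 2, 1]
  pop 3: indeg[6]->0 | ready=[6] | order so far=[0, 7, 5, 4, 2, 1, 3]
  pop 6: no out-edges | ready=[] | order so far=[0, 7, 5, 4, 2, 1, 3, 6]
New canonical toposort: [0, 7, 5, 4, 2, 1, 3, 6]
Compare positions:
  Node 0: index 0 -> 0 (same)
  Node 1: index 4 -> 5 (moved)
  Node 2: index 3 -> 4 (moved)
  Node 3: index 5 -> 6 (moved)
  Node 4: index 2 -> 3 (moved)
  Node 5: index 6 -> 2 (moved)
  Node 6: index 7 -> 7 (same)
  Node 7: index 1 -> 1 (same)
Nodes that changed position: 1 2 3 4 5

Answer: 1 2 3 4 5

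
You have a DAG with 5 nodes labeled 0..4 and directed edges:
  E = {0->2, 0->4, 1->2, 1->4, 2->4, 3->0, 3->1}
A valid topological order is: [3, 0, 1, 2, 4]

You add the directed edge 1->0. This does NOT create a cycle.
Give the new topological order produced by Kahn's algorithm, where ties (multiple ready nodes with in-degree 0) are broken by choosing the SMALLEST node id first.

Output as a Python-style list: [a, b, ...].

Old toposort: [3, 0, 1, 2, 4]
Added edge: 1->0
Position of 1 (2) > position of 0 (1). Must reorder: 1 must now come before 0.
Run Kahn's algorithm (break ties by smallest node id):
  initial in-degrees: [2, 1, 2, 0, 3]
  ready (indeg=0): [3]
  pop 3: indeg[0]->1; indeg[1]->0 | ready=[1] | order so far=[3]
  pop 1: indeg[0]->0; indeg[2]->1; indeg[4]->2 | ready=[0] | order so far=[3, 1]
  pop 0: indeg[2]->0; indeg[4]->1 | ready=[2] | order so far=[3, 1, 0]
  pop 2: indeg[4]->0 | ready=[4] | order so far=[3, 1, 0, 2]
  pop 4: no out-edges | ready=[] | order so far=[3, 1, 0, 2, 4]
  Result: [3, 1, 0, 2, 4]

Answer: [3, 1, 0, 2, 4]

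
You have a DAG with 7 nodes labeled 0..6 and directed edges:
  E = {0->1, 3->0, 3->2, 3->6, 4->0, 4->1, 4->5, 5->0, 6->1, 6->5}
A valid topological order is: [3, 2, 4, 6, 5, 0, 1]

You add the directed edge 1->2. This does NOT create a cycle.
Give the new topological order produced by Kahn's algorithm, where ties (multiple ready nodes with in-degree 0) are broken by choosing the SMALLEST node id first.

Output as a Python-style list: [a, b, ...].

Answer: [3, 4, 6, 5, 0, 1, 2]

Derivation:
Old toposort: [3, 2, 4, 6, 5, 0, 1]
Added edge: 1->2
Position of 1 (6) > position of 2 (1). Must reorder: 1 must now come before 2.
Run Kahn's algorithm (break ties by smallest node id):
  initial in-degrees: [3, 3, 2, 0, 0, 2, 1]
  ready (indeg=0): [3, 4]
  pop 3: indeg[0]->2; indeg[2]->1; indeg[6]->0 | ready=[4, 6] | order so far=[3]
  pop 4: indeg[0]->1; indeg[1]->2; indeg[5]->1 | ready=[6] | order so far=[3, 4]
  pop 6: indeg[1]->1; indeg[5]->0 | ready=[5] | order so far=[3, 4, 6]
  pop 5: indeg[0]->0 | ready=[0] | order so far=[3, 4, 6, 5]
  pop 0: indeg[1]->0 | ready=[1] | order so far=[3, 4, 6, 5, 0]
  pop 1: indeg[2]->0 | ready=[2] | order so far=[3, 4, 6, 5, 0, 1]
  pop 2: no out-edges | ready=[] | order so far=[3, 4, 6, 5, 0, 1, 2]
  Result: [3, 4, 6, 5, 0, 1, 2]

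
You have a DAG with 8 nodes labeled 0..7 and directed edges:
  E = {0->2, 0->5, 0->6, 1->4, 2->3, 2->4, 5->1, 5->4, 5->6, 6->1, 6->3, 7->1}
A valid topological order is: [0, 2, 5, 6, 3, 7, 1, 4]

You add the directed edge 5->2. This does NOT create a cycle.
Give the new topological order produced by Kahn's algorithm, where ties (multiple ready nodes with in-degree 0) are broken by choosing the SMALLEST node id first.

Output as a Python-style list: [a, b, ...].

Old toposort: [0, 2, 5, 6, 3, 7, 1, 4]
Added edge: 5->2
Position of 5 (2) > position of 2 (1). Must reorder: 5 must now come before 2.
Run Kahn's algorithm (break ties by smallest node id):
  initial in-degrees: [0, 3, 2, 2, 3, 1, 2, 0]
  ready (indeg=0): [0, 7]
  pop 0: indeg[2]->1; indeg[5]->0; indeg[6]->1 | ready=[5, 7] | order so far=[0]
  pop 5: indeg[1]->2; indeg[2]->0; indeg[4]->2; indeg[6]->0 | ready=[2, 6, 7] | order so far=[0, 5]
  pop 2: indeg[3]->1; indeg[4]->1 | ready=[6, 7] | order so far=[0, 5, 2]
  pop 6: indeg[1]->1; indeg[3]->0 | ready=[3, 7] | order so far=[0, 5, 2, 6]
  pop 3: no out-edges | ready=[7] | order so far=[0, 5, 2, 6, 3]
  pop 7: indeg[1]->0 | ready=[1] | order so far=[0, 5, 2, 6, 3, 7]
  pop 1: indeg[4]->0 | ready=[4] | order so far=[0, 5, 2, 6, 3, 7, 1]
  pop 4: no out-edges | ready=[] | order so far=[0, 5, 2, 6, 3, 7, 1, 4]
  Result: [0, 5, 2, 6, 3, 7, 1, 4]

Answer: [0, 5, 2, 6, 3, 7, 1, 4]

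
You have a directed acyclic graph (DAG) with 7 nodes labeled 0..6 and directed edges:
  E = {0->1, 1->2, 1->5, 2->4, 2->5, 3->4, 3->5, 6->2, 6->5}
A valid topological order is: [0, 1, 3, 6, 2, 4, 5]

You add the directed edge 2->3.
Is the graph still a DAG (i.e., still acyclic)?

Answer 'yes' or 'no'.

Given toposort: [0, 1, 3, 6, 2, 4, 5]
Position of 2: index 4; position of 3: index 2
New edge 2->3: backward (u after v in old order)
Backward edge: old toposort is now invalid. Check if this creates a cycle.
Does 3 already reach 2? Reachable from 3: [3, 4, 5]. NO -> still a DAG (reorder needed).
Still a DAG? yes

Answer: yes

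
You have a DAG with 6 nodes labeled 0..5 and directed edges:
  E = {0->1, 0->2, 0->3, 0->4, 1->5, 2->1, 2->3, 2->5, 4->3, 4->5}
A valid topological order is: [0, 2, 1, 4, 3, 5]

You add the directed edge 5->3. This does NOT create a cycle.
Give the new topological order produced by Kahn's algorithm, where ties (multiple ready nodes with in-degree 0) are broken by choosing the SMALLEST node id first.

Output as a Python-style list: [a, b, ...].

Old toposort: [0, 2, 1, 4, 3, 5]
Added edge: 5->3
Position of 5 (5) > position of 3 (4). Must reorder: 5 must now come before 3.
Run Kahn's algorithm (break ties by smallest node id):
  initial in-degrees: [0, 2, 1, 4, 1, 3]
  ready (indeg=0): [0]
  pop 0: indeg[1]->1; indeg[2]->0; indeg[3]->3; indeg[4]->0 | ready=[2, 4] | order so far=[0]
  pop 2: indeg[1]->0; indeg[3]->2; indeg[5]->2 | ready=[1, 4] | order so far=[0, 2]
  pop 1: indeg[5]->1 | ready=[4] | order so far=[0, 2, 1]
  pop 4: indeg[3]->1; indeg[5]->0 | ready=[5] | order so far=[0, 2, 1, 4]
  pop 5: indeg[3]->0 | ready=[3] | order so far=[0, 2, 1, 4, 5]
  pop 3: no out-edges | ready=[] | order so far=[0, 2, 1, 4, 5, 3]
  Result: [0, 2, 1, 4, 5, 3]

Answer: [0, 2, 1, 4, 5, 3]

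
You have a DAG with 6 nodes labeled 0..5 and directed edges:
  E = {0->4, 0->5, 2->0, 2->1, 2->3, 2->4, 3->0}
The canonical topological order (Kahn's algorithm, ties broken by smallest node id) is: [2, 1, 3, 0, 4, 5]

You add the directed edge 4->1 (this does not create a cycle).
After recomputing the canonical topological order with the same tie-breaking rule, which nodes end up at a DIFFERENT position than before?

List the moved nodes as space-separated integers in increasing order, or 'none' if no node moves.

Old toposort: [2, 1, 3, 0, 4, 5]
Added edge 4->1
Recompute Kahn (smallest-id tiebreak):
  initial in-degrees: [2, 2, 0, 1, 2, 1]
  ready (indeg=0): [2]
  pop 2: indeg[0]->1; indeg[1]->1; indeg[3]->0; indeg[4]->1 | ready=[3] | order so far=[2]
  pop 3: indeg[0]->0 | ready=[0] | order so far=[2, 3]
  pop 0: indeg[4]->0; indeg[5]->0 | ready=[4, 5] | order so far=[2, 3, 0]
  pop 4: indeg[1]->0 | ready=[1, 5] | order so far=[2, 3, 0, 4]
  pop 1: no out-edges | ready=[5] | order so far=[2, 3, 0, 4, 1]
  pop 5: no out-edges | ready=[] | order so far=[2, 3, 0, 4, 1, 5]
New canonical toposort: [2, 3, 0, 4, 1, 5]
Compare positions:
  Node 0: index 3 -> 2 (moved)
  Node 1: index 1 -> 4 (moved)
  Node 2: index 0 -> 0 (same)
  Node 3: index 2 -> 1 (moved)
  Node 4: index 4 -> 3 (moved)
  Node 5: index 5 -> 5 (same)
Nodes that changed position: 0 1 3 4

Answer: 0 1 3 4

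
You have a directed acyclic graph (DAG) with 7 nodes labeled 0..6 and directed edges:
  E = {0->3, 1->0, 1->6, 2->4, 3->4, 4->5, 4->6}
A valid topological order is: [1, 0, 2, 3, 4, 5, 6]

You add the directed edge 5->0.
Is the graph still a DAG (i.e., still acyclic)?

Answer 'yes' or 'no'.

Given toposort: [1, 0, 2, 3, 4, 5, 6]
Position of 5: index 5; position of 0: index 1
New edge 5->0: backward (u after v in old order)
Backward edge: old toposort is now invalid. Check if this creates a cycle.
Does 0 already reach 5? Reachable from 0: [0, 3, 4, 5, 6]. YES -> cycle!
Still a DAG? no

Answer: no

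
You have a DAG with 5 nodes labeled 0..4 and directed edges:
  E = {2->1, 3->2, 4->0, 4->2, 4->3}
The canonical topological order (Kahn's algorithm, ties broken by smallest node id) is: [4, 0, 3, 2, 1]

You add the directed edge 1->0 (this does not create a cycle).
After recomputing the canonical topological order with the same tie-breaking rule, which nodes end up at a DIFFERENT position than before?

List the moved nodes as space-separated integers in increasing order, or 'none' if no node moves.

Old toposort: [4, 0, 3, 2, 1]
Added edge 1->0
Recompute Kahn (smallest-id tiebreak):
  initial in-degrees: [2, 1, 2, 1, 0]
  ready (indeg=0): [4]
  pop 4: indeg[0]->1; indeg[2]->1; indeg[3]->0 | ready=[3] | order so far=[4]
  pop 3: indeg[2]->0 | ready=[2] | order so far=[4, 3]
  pop 2: indeg[1]->0 | ready=[1] | order so far=[4, 3, 2]
  pop 1: indeg[0]->0 | ready=[0] | order so far=[4, 3, 2, 1]
  pop 0: no out-edges | ready=[] | order so far=[4, 3, 2, 1, 0]
New canonical toposort: [4, 3, 2, 1, 0]
Compare positions:
  Node 0: index 1 -> 4 (moved)
  Node 1: index 4 -> 3 (moved)
  Node 2: index 3 -> 2 (moved)
  Node 3: index 2 -> 1 (moved)
  Node 4: index 0 -> 0 (same)
Nodes that changed position: 0 1 2 3

Answer: 0 1 2 3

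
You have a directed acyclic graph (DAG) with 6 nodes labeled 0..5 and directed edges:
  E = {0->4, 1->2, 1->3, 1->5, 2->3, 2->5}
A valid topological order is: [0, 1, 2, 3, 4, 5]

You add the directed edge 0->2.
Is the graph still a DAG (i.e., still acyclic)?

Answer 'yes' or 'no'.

Given toposort: [0, 1, 2, 3, 4, 5]
Position of 0: index 0; position of 2: index 2
New edge 0->2: forward
Forward edge: respects the existing order. Still a DAG, same toposort still valid.
Still a DAG? yes

Answer: yes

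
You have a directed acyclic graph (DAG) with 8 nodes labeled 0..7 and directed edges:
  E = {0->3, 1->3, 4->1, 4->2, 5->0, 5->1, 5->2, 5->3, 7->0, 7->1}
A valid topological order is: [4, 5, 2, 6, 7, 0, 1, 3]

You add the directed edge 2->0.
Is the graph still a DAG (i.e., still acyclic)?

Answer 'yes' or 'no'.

Given toposort: [4, 5, 2, 6, 7, 0, 1, 3]
Position of 2: index 2; position of 0: index 5
New edge 2->0: forward
Forward edge: respects the existing order. Still a DAG, same toposort still valid.
Still a DAG? yes

Answer: yes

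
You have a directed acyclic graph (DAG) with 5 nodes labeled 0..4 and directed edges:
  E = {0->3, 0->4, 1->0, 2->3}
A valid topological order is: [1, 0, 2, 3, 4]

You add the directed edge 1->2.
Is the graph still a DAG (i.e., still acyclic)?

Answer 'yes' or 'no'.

Answer: yes

Derivation:
Given toposort: [1, 0, 2, 3, 4]
Position of 1: index 0; position of 2: index 2
New edge 1->2: forward
Forward edge: respects the existing order. Still a DAG, same toposort still valid.
Still a DAG? yes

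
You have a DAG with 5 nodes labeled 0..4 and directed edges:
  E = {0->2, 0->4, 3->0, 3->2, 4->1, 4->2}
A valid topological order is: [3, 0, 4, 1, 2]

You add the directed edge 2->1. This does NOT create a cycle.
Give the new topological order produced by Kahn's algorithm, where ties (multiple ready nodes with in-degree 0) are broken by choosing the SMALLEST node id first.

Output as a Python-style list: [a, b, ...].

Answer: [3, 0, 4, 2, 1]

Derivation:
Old toposort: [3, 0, 4, 1, 2]
Added edge: 2->1
Position of 2 (4) > position of 1 (3). Must reorder: 2 must now come before 1.
Run Kahn's algorithm (break ties by smallest node id):
  initial in-degrees: [1, 2, 3, 0, 1]
  ready (indeg=0): [3]
  pop 3: indeg[0]->0; indeg[2]->2 | ready=[0] | order so far=[3]
  pop 0: indeg[2]->1; indeg[4]->0 | ready=[4] | order so far=[3, 0]
  pop 4: indeg[1]->1; indeg[2]->0 | ready=[2] | order so far=[3, 0, 4]
  pop 2: indeg[1]->0 | ready=[1] | order so far=[3, 0, 4, 2]
  pop 1: no out-edges | ready=[] | order so far=[3, 0, 4, 2, 1]
  Result: [3, 0, 4, 2, 1]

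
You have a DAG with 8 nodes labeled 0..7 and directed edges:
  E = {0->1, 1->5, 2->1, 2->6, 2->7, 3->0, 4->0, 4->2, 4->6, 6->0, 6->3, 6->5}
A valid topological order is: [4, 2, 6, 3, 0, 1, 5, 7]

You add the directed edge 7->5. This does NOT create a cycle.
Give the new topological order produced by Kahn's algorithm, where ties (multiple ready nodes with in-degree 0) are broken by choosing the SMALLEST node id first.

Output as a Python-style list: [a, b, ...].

Old toposort: [4, 2, 6, 3, 0, 1, 5, 7]
Added edge: 7->5
Position of 7 (7) > position of 5 (6). Must reorder: 7 must now come before 5.
Run Kahn's algorithm (break ties by smallest node id):
  initial in-degrees: [3, 2, 1, 1, 0, 3, 2, 1]
  ready (indeg=0): [4]
  pop 4: indeg[0]->2; indeg[2]->0; indeg[6]->1 | ready=[2] | order so far=[4]
  pop 2: indeg[1]->1; indeg[6]->0; indeg[7]->0 | ready=[6, 7] | order so far=[4, 2]
  pop 6: indeg[0]->1; indeg[3]->0; indeg[5]->2 | ready=[3, 7] | order so far=[4, 2, 6]
  pop 3: indeg[0]->0 | ready=[0, 7] | order so far=[4, 2, 6, 3]
  pop 0: indeg[1]->0 | ready=[1, 7] | order so far=[4, 2, 6, 3, 0]
  pop 1: indeg[5]->1 | ready=[7] | order so far=[4, 2, 6, 3, 0, 1]
  pop 7: indeg[5]->0 | ready=[5] | order so far=[4, 2, 6, 3, 0, 1, 7]
  pop 5: no out-edges | ready=[] | order so far=[4, 2, 6, 3, 0, 1, 7, 5]
  Result: [4, 2, 6, 3, 0, 1, 7, 5]

Answer: [4, 2, 6, 3, 0, 1, 7, 5]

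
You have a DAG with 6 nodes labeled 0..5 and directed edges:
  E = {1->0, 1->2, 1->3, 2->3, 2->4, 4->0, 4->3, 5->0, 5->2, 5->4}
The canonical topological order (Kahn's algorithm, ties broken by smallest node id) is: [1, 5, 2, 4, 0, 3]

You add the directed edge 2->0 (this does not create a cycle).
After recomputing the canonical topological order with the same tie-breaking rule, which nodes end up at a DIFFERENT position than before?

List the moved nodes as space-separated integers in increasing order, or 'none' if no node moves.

Old toposort: [1, 5, 2, 4, 0, 3]
Added edge 2->0
Recompute Kahn (smallest-id tiebreak):
  initial in-degrees: [4, 0, 2, 3, 2, 0]
  ready (indeg=0): [1, 5]
  pop 1: indeg[0]->3; indeg[2]->1; indeg[3]->2 | ready=[5] | order so far=[1]
  pop 5: indeg[0]->2; indeg[2]->0; indeg[4]->1 | ready=[2] | order so far=[1, 5]
  pop 2: indeg[0]->1; indeg[3]->1; indeg[4]->0 | ready=[4] | order so far=[1, 5, 2]
  pop 4: indeg[0]->0; indeg[3]->0 | ready=[0, 3] | order so far=[1, 5, 2, 4]
  pop 0: no out-edges | ready=[3] | order so far=[1, 5, 2, 4, 0]
  pop 3: no out-edges | ready=[] | order so far=[1, 5, 2, 4, 0, 3]
New canonical toposort: [1, 5, 2, 4, 0, 3]
Compare positions:
  Node 0: index 4 -> 4 (same)
  Node 1: index 0 -> 0 (same)
  Node 2: index 2 -> 2 (same)
  Node 3: index 5 -> 5 (same)
  Node 4: index 3 -> 3 (same)
  Node 5: index 1 -> 1 (same)
Nodes that changed position: none

Answer: none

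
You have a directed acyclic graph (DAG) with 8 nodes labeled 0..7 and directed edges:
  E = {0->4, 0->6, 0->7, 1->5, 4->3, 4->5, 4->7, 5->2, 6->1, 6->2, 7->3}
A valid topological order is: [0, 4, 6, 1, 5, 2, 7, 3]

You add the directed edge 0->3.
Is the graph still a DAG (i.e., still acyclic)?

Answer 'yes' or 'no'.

Answer: yes

Derivation:
Given toposort: [0, 4, 6, 1, 5, 2, 7, 3]
Position of 0: index 0; position of 3: index 7
New edge 0->3: forward
Forward edge: respects the existing order. Still a DAG, same toposort still valid.
Still a DAG? yes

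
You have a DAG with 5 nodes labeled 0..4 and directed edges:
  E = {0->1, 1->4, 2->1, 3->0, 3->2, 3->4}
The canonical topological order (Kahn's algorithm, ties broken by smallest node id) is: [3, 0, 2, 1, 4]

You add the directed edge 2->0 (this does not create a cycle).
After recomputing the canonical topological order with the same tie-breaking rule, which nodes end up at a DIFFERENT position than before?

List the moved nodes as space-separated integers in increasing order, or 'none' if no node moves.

Answer: 0 2

Derivation:
Old toposort: [3, 0, 2, 1, 4]
Added edge 2->0
Recompute Kahn (smallest-id tiebreak):
  initial in-degrees: [2, 2, 1, 0, 2]
  ready (indeg=0): [3]
  pop 3: indeg[0]->1; indeg[2]->0; indeg[4]->1 | ready=[2] | order so far=[3]
  pop 2: indeg[0]->0; indeg[1]->1 | ready=[0] | order so far=[3, 2]
  pop 0: indeg[1]->0 | ready=[1] | order so far=[3, 2, 0]
  pop 1: indeg[4]->0 | ready=[4] | order so far=[3, 2, 0, 1]
  pop 4: no out-edges | ready=[] | order so far=[3, 2, 0, 1, 4]
New canonical toposort: [3, 2, 0, 1, 4]
Compare positions:
  Node 0: index 1 -> 2 (moved)
  Node 1: index 3 -> 3 (same)
  Node 2: index 2 -> 1 (moved)
  Node 3: index 0 -> 0 (same)
  Node 4: index 4 -> 4 (same)
Nodes that changed position: 0 2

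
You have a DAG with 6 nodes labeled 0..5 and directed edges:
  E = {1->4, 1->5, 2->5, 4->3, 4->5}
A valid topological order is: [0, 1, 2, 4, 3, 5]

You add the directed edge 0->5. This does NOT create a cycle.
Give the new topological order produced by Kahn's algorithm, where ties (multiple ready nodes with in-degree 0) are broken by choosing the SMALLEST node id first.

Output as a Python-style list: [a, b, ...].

Answer: [0, 1, 2, 4, 3, 5]

Derivation:
Old toposort: [0, 1, 2, 4, 3, 5]
Added edge: 0->5
Position of 0 (0) < position of 5 (5). Old order still valid.
Run Kahn's algorithm (break ties by smallest node id):
  initial in-degrees: [0, 0, 0, 1, 1, 4]
  ready (indeg=0): [0, 1, 2]
  pop 0: indeg[5]->3 | ready=[1, 2] | order so far=[0]
  pop 1: indeg[4]->0; indeg[5]->2 | ready=[2, 4] | order so far=[0, 1]
  pop 2: indeg[5]->1 | ready=[4] | order so far=[0, 1, 2]
  pop 4: indeg[3]->0; indeg[5]->0 | ready=[3, 5] | order so far=[0, 1, 2, 4]
  pop 3: no out-edges | ready=[5] | order so far=[0, 1, 2, 4, 3]
  pop 5: no out-edges | ready=[] | order so far=[0, 1, 2, 4, 3, 5]
  Result: [0, 1, 2, 4, 3, 5]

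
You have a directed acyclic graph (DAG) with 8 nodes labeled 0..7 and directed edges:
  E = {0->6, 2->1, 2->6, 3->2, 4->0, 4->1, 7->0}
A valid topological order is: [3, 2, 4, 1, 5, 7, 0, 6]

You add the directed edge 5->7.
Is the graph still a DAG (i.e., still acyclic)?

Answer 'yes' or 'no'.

Given toposort: [3, 2, 4, 1, 5, 7, 0, 6]
Position of 5: index 4; position of 7: index 5
New edge 5->7: forward
Forward edge: respects the existing order. Still a DAG, same toposort still valid.
Still a DAG? yes

Answer: yes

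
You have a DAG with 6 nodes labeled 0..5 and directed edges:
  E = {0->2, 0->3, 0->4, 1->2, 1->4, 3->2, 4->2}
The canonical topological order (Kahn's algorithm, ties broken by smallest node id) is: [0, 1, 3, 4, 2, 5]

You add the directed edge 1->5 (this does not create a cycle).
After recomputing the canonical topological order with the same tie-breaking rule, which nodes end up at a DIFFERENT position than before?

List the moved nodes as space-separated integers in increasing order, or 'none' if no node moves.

Answer: none

Derivation:
Old toposort: [0, 1, 3, 4, 2, 5]
Added edge 1->5
Recompute Kahn (smallest-id tiebreak):
  initial in-degrees: [0, 0, 4, 1, 2, 1]
  ready (indeg=0): [0, 1]
  pop 0: indeg[2]->3; indeg[3]->0; indeg[4]->1 | ready=[1, 3] | order so far=[0]
  pop 1: indeg[2]->2; indeg[4]->0; indeg[5]->0 | ready=[3, 4, 5] | order so far=[0, 1]
  pop 3: indeg[2]->1 | ready=[4, 5] | order so far=[0, 1, 3]
  pop 4: indeg[2]->0 | ready=[2, 5] | order so far=[0, 1, 3, 4]
  pop 2: no out-edges | ready=[5] | order so far=[0, 1, 3, 4, 2]
  pop 5: no out-edges | ready=[] | order so far=[0, 1, 3, 4, 2, 5]
New canonical toposort: [0, 1, 3, 4, 2, 5]
Compare positions:
  Node 0: index 0 -> 0 (same)
  Node 1: index 1 -> 1 (same)
  Node 2: index 4 -> 4 (same)
  Node 3: index 2 -> 2 (same)
  Node 4: index 3 -> 3 (same)
  Node 5: index 5 -> 5 (same)
Nodes that changed position: none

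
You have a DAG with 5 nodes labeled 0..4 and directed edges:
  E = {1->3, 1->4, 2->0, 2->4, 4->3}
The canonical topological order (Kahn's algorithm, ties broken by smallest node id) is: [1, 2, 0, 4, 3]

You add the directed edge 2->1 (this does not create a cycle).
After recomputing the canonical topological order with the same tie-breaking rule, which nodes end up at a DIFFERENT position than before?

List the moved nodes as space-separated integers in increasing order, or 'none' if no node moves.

Old toposort: [1, 2, 0, 4, 3]
Added edge 2->1
Recompute Kahn (smallest-id tiebreak):
  initial in-degrees: [1, 1, 0, 2, 2]
  ready (indeg=0): [2]
  pop 2: indeg[0]->0; indeg[1]->0; indeg[4]->1 | ready=[0, 1] | order so far=[2]
  pop 0: no out-edges | ready=[1] | order so far=[2, 0]
  pop 1: indeg[3]->1; indeg[4]->0 | ready=[4] | order so far=[2, 0, 1]
  pop 4: indeg[3]->0 | ready=[3] | order so far=[2, 0, 1, 4]
  pop 3: no out-edges | ready=[] | order so far=[2, 0, 1, 4, 3]
New canonical toposort: [2, 0, 1, 4, 3]
Compare positions:
  Node 0: index 2 -> 1 (moved)
  Node 1: index 0 -> 2 (moved)
  Node 2: index 1 -> 0 (moved)
  Node 3: index 4 -> 4 (same)
  Node 4: index 3 -> 3 (same)
Nodes that changed position: 0 1 2

Answer: 0 1 2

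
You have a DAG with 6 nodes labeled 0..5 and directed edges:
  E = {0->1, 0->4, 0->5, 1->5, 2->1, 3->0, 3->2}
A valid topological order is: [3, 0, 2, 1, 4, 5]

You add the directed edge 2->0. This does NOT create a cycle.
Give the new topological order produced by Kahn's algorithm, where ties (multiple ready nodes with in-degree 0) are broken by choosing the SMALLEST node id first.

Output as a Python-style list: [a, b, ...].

Old toposort: [3, 0, 2, 1, 4, 5]
Added edge: 2->0
Position of 2 (2) > position of 0 (1). Must reorder: 2 must now come before 0.
Run Kahn's algorithm (break ties by smallest node id):
  initial in-degrees: [2, 2, 1, 0, 1, 2]
  ready (indeg=0): [3]
  pop 3: indeg[0]->1; indeg[2]->0 | ready=[2] | order so far=[3]
  pop 2: indeg[0]->0; indeg[1]->1 | ready=[0] | order so far=[3, 2]
  pop 0: indeg[1]->0; indeg[4]->0; indeg[5]->1 | ready=[1, 4] | order so far=[3, 2, 0]
  pop 1: indeg[5]->0 | ready=[4, 5] | order so far=[3, 2, 0, 1]
  pop 4: no out-edges | ready=[5] | order so far=[3, 2, 0, 1, 4]
  pop 5: no out-edges | ready=[] | order so far=[3, 2, 0, 1, 4, 5]
  Result: [3, 2, 0, 1, 4, 5]

Answer: [3, 2, 0, 1, 4, 5]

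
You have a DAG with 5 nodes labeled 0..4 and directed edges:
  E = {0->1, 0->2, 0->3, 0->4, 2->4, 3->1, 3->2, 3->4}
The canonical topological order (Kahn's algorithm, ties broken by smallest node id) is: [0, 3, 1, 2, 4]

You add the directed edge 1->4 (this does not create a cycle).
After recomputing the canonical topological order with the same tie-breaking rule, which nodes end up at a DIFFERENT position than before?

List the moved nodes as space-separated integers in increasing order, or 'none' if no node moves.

Old toposort: [0, 3, 1, 2, 4]
Added edge 1->4
Recompute Kahn (smallest-id tiebreak):
  initial in-degrees: [0, 2, 2, 1, 4]
  ready (indeg=0): [0]
  pop 0: indeg[1]->1; indeg[2]->1; indeg[3]->0; indeg[4]->3 | ready=[3] | order so far=[0]
  pop 3: indeg[1]->0; indeg[2]->0; indeg[4]->2 | ready=[1, 2] | order so far=[0, 3]
  pop 1: indeg[4]->1 | ready=[2] | order so far=[0, 3, 1]
  pop 2: indeg[4]->0 | ready=[4] | order so far=[0, 3, 1, 2]
  pop 4: no out-edges | ready=[] | order so far=[0, 3, 1, 2, 4]
New canonical toposort: [0, 3, 1, 2, 4]
Compare positions:
  Node 0: index 0 -> 0 (same)
  Node 1: index 2 -> 2 (same)
  Node 2: index 3 -> 3 (same)
  Node 3: index 1 -> 1 (same)
  Node 4: index 4 -> 4 (same)
Nodes that changed position: none

Answer: none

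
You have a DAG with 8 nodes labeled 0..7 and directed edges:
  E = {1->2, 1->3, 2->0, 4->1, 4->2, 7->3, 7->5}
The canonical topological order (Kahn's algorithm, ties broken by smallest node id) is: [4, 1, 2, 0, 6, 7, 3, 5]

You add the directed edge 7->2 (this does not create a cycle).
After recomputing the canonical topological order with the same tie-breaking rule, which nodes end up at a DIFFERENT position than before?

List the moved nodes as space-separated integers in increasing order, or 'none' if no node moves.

Old toposort: [4, 1, 2, 0, 6, 7, 3, 5]
Added edge 7->2
Recompute Kahn (smallest-id tiebreak):
  initial in-degrees: [1, 1, 3, 2, 0, 1, 0, 0]
  ready (indeg=0): [4, 6, 7]
  pop 4: indeg[1]->0; indeg[2]->2 | ready=[1, 6, 7] | order so far=[4]
  pop 1: indeg[2]->1; indeg[3]->1 | ready=[6, 7] | order so far=[4, 1]
  pop 6: no out-edges | ready=[7] | order so far=[4, 1, 6]
  pop 7: indeg[2]->0; indeg[3]->0; indeg[5]->0 | ready=[2, 3, 5] | order so far=[4, 1, 6, 7]
  pop 2: indeg[0]->0 | ready=[0, 3, 5] | order so far=[4, 1, 6, 7, 2]
  pop 0: no out-edges | ready=[3, 5] | order so far=[4, 1, 6, 7, 2, 0]
  pop 3: no out-edges | ready=[5] | order so far=[4, 1, 6, 7, 2, 0, 3]
  pop 5: no out-edges | ready=[] | order so far=[4, 1, 6, 7, 2, 0, 3, 5]
New canonical toposort: [4, 1, 6, 7, 2, 0, 3, 5]
Compare positions:
  Node 0: index 3 -> 5 (moved)
  Node 1: index 1 -> 1 (same)
  Node 2: index 2 -> 4 (moved)
  Node 3: index 6 -> 6 (same)
  Node 4: index 0 -> 0 (same)
  Node 5: index 7 -> 7 (same)
  Node 6: index 4 -> 2 (moved)
  Node 7: index 5 -> 3 (moved)
Nodes that changed position: 0 2 6 7

Answer: 0 2 6 7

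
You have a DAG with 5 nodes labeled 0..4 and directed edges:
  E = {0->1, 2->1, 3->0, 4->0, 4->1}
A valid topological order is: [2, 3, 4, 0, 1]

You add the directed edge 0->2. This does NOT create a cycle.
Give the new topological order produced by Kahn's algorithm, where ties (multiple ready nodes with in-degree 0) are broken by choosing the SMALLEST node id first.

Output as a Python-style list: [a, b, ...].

Old toposort: [2, 3, 4, 0, 1]
Added edge: 0->2
Position of 0 (3) > position of 2 (0). Must reorder: 0 must now come before 2.
Run Kahn's algorithm (break ties by smallest node id):
  initial in-degrees: [2, 3, 1, 0, 0]
  ready (indeg=0): [3, 4]
  pop 3: indeg[0]->1 | ready=[4] | order so far=[3]
  pop 4: indeg[0]->0; indeg[1]->2 | ready=[0] | order so far=[3, 4]
  pop 0: indeg[1]->1; indeg[2]->0 | ready=[2] | order so far=[3, 4, 0]
  pop 2: indeg[1]->0 | ready=[1] | order so far=[3, 4, 0, 2]
  pop 1: no out-edges | ready=[] | order so far=[3, 4, 0, 2, 1]
  Result: [3, 4, 0, 2, 1]

Answer: [3, 4, 0, 2, 1]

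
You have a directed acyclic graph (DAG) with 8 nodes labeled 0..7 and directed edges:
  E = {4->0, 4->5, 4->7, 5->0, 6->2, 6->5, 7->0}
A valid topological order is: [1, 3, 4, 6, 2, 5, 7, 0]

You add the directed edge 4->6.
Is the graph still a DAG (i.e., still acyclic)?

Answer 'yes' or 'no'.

Given toposort: [1, 3, 4, 6, 2, 5, 7, 0]
Position of 4: index 2; position of 6: index 3
New edge 4->6: forward
Forward edge: respects the existing order. Still a DAG, same toposort still valid.
Still a DAG? yes

Answer: yes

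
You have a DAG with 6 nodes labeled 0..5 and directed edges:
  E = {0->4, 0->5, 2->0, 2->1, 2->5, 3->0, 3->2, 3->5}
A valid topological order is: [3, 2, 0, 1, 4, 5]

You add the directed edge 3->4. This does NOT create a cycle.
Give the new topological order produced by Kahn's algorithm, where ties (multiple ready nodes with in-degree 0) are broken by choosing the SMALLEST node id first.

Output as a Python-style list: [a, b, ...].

Answer: [3, 2, 0, 1, 4, 5]

Derivation:
Old toposort: [3, 2, 0, 1, 4, 5]
Added edge: 3->4
Position of 3 (0) < position of 4 (4). Old order still valid.
Run Kahn's algorithm (break ties by smallest node id):
  initial in-degrees: [2, 1, 1, 0, 2, 3]
  ready (indeg=0): [3]
  pop 3: indeg[0]->1; indeg[2]->0; indeg[4]->1; indeg[5]->2 | ready=[2] | order so far=[3]
  pop 2: indeg[0]->0; indeg[1]->0; indeg[5]->1 | ready=[0, 1] | order so far=[3, 2]
  pop 0: indeg[4]->0; indeg[5]->0 | ready=[1, 4, 5] | order so far=[3, 2, 0]
  pop 1: no out-edges | ready=[4, 5] | order so far=[3, 2, 0, 1]
  pop 4: no out-edges | ready=[5] | order so far=[3, 2, 0, 1, 4]
  pop 5: no out-edges | ready=[] | order so far=[3, 2, 0, 1, 4, 5]
  Result: [3, 2, 0, 1, 4, 5]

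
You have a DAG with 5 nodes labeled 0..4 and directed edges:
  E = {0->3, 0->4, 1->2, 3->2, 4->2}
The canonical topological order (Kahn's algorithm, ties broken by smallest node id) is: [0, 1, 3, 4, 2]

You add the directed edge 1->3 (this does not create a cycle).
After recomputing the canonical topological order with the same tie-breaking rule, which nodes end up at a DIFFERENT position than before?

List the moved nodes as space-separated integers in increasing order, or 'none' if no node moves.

Answer: none

Derivation:
Old toposort: [0, 1, 3, 4, 2]
Added edge 1->3
Recompute Kahn (smallest-id tiebreak):
  initial in-degrees: [0, 0, 3, 2, 1]
  ready (indeg=0): [0, 1]
  pop 0: indeg[3]->1; indeg[4]->0 | ready=[1, 4] | order so far=[0]
  pop 1: indeg[2]->2; indeg[3]->0 | ready=[3, 4] | order so far=[0, 1]
  pop 3: indeg[2]->1 | ready=[4] | order so far=[0, 1, 3]
  pop 4: indeg[2]->0 | ready=[2] | order so far=[0, 1, 3, 4]
  pop 2: no out-edges | ready=[] | order so far=[0, 1, 3, 4, 2]
New canonical toposort: [0, 1, 3, 4, 2]
Compare positions:
  Node 0: index 0 -> 0 (same)
  Node 1: index 1 -> 1 (same)
  Node 2: index 4 -> 4 (same)
  Node 3: index 2 -> 2 (same)
  Node 4: index 3 -> 3 (same)
Nodes that changed position: none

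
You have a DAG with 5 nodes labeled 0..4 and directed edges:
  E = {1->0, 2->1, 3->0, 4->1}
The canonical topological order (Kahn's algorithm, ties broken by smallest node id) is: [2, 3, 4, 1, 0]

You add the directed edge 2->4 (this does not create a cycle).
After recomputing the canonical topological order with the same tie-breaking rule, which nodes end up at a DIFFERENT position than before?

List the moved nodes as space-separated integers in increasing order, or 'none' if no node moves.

Answer: none

Derivation:
Old toposort: [2, 3, 4, 1, 0]
Added edge 2->4
Recompute Kahn (smallest-id tiebreak):
  initial in-degrees: [2, 2, 0, 0, 1]
  ready (indeg=0): [2, 3]
  pop 2: indeg[1]->1; indeg[4]->0 | ready=[3, 4] | order so far=[2]
  pop 3: indeg[0]->1 | ready=[4] | order so far=[2, 3]
  pop 4: indeg[1]->0 | ready=[1] | order so far=[2, 3, 4]
  pop 1: indeg[0]->0 | ready=[0] | order so far=[2, 3, 4, 1]
  pop 0: no out-edges | ready=[] | order so far=[2, 3, 4, 1, 0]
New canonical toposort: [2, 3, 4, 1, 0]
Compare positions:
  Node 0: index 4 -> 4 (same)
  Node 1: index 3 -> 3 (same)
  Node 2: index 0 -> 0 (same)
  Node 3: index 1 -> 1 (same)
  Node 4: index 2 -> 2 (same)
Nodes that changed position: none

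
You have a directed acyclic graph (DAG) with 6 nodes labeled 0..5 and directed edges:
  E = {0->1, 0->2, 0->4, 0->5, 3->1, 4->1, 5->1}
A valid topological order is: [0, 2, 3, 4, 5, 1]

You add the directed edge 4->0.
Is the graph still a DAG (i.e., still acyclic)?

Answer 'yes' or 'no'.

Given toposort: [0, 2, 3, 4, 5, 1]
Position of 4: index 3; position of 0: index 0
New edge 4->0: backward (u after v in old order)
Backward edge: old toposort is now invalid. Check if this creates a cycle.
Does 0 already reach 4? Reachable from 0: [0, 1, 2, 4, 5]. YES -> cycle!
Still a DAG? no

Answer: no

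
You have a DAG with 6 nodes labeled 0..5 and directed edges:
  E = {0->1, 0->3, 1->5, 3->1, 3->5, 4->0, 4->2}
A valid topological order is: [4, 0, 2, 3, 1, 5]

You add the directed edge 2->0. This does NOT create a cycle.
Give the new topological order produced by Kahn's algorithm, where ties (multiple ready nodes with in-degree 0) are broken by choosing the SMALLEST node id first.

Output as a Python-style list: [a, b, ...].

Old toposort: [4, 0, 2, 3, 1, 5]
Added edge: 2->0
Position of 2 (2) > position of 0 (1). Must reorder: 2 must now come before 0.
Run Kahn's algorithm (break ties by smallest node id):
  initial in-degrees: [2, 2, 1, 1, 0, 2]
  ready (indeg=0): [4]
  pop 4: indeg[0]->1; indeg[2]->0 | ready=[2] | order so far=[4]
  pop 2: indeg[0]->0 | ready=[0] | order so far=[4, 2]
  pop 0: indeg[1]->1; indeg[3]->0 | ready=[3] | order so far=[4, 2, 0]
  pop 3: indeg[1]->0; indeg[5]->1 | ready=[1] | order so far=[4, 2, 0, 3]
  pop 1: indeg[5]->0 | ready=[5] | order so far=[4, 2, 0, 3, 1]
  pop 5: no out-edges | ready=[] | order so far=[4, 2, 0, 3, 1, 5]
  Result: [4, 2, 0, 3, 1, 5]

Answer: [4, 2, 0, 3, 1, 5]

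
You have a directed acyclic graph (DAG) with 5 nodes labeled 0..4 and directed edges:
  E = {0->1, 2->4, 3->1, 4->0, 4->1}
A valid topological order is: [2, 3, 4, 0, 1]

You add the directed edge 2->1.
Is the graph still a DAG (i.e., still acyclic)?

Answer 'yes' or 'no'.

Given toposort: [2, 3, 4, 0, 1]
Position of 2: index 0; position of 1: index 4
New edge 2->1: forward
Forward edge: respects the existing order. Still a DAG, same toposort still valid.
Still a DAG? yes

Answer: yes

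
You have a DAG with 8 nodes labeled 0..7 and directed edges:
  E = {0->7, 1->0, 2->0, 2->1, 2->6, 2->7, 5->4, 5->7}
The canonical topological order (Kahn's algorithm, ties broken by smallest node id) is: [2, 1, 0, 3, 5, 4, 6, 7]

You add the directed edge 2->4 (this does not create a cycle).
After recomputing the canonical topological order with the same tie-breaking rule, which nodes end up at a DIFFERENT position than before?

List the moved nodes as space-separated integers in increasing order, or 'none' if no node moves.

Answer: none

Derivation:
Old toposort: [2, 1, 0, 3, 5, 4, 6, 7]
Added edge 2->4
Recompute Kahn (smallest-id tiebreak):
  initial in-degrees: [2, 1, 0, 0, 2, 0, 1, 3]
  ready (indeg=0): [2, 3, 5]
  pop 2: indeg[0]->1; indeg[1]->0; indeg[4]->1; indeg[6]->0; indeg[7]->2 | ready=[1, 3, 5, 6] | order so far=[2]
  pop 1: indeg[0]->0 | ready=[0, 3, 5, 6] | order so far=[2, 1]
  pop 0: indeg[7]->1 | ready=[3, 5, 6] | order so far=[2, 1, 0]
  pop 3: no out-edges | ready=[5, 6] | order so far=[2, 1, 0, 3]
  pop 5: indeg[4]->0; indeg[7]->0 | ready=[4, 6, 7] | order so far=[2, 1, 0, 3, 5]
  pop 4: no out-edges | ready=[6, 7] | order so far=[2, 1, 0, 3, 5, 4]
  pop 6: no out-edges | ready=[7] | order so far=[2, 1, 0, 3, 5, 4, 6]
  pop 7: no out-edges | ready=[] | order so far=[2, 1, 0, 3, 5, 4, 6, 7]
New canonical toposort: [2, 1, 0, 3, 5, 4, 6, 7]
Compare positions:
  Node 0: index 2 -> 2 (same)
  Node 1: index 1 -> 1 (same)
  Node 2: index 0 -> 0 (same)
  Node 3: index 3 -> 3 (same)
  Node 4: index 5 -> 5 (same)
  Node 5: index 4 -> 4 (same)
  Node 6: index 6 -> 6 (same)
  Node 7: index 7 -> 7 (same)
Nodes that changed position: none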